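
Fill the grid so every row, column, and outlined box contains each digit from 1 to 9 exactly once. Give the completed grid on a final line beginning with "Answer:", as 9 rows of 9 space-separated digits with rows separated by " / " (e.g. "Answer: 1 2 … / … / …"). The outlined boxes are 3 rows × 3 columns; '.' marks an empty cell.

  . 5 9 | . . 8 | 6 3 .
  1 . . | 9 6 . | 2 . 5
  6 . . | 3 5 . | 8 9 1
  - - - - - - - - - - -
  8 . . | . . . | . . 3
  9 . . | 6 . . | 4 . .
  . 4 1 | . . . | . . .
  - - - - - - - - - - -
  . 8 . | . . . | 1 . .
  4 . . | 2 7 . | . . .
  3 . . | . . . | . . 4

Step 1. [r1c9∈{7}] r1c9's peers cover all but 7, so r1c9=7.
Step 2. [r1c1∈{2}] only 2 remains possible at r1c1, so r1c1=2.
Step 3. [r3c2∈{7}] nothing but 7 survives at r3c2 ⇒ r3c2=7.
Step 4. [r2c6∈{4,7}] row 2 places 7 nowhere but r2c6 ⇒ r2c6=7.
Step 5. [r3c6∈{2,4}] 2 has one home in row 3: r3c6, so r3c6=2.
Step 6. [r8c7∈{3,5,9}] across col 7, 3 lands solely at r8c7, so r8c7=3.
Step 7. [r2c3∈{3,4,8}] 8 has one home in row 2: r2c3, so r2c3=8.
Step 8. [r5c3∈{2,3,5,7}] 3 has one home in col 3: r5c3, so r5c3=3.
Step 9. [r5c8∈{1,2,5,7,8}] row 5 places 7 nowhere but r5c8 ⇒ r5c8=7.
Step 10. [r5c6∈{1,5}] r5c6 is the only open cell in row 5 admitting 5. So r5c6=5.
Step 11. [r5c5∈{1,2,8}] r5c5 is the only open cell in row 5 admitting 1. So r5c5=1.
Step 12. [r5c9∈{2,8}] row 5 places 8 nowhere but r5c9, so r5c9=8.
Step 13. [r1c5∈{4}] nothing but 4 survives at r1c5, so r1c5=4.
Step 14. [r4c8∈{1,2,5,6}] r4c8 is the only open cell in row 4 admitting 1. So r4c8=1.
Step 15. [r5c2∈{2}] r5c2's peers cover all but 2 ⇒ r5c2=2.
Step 16. [r8c8∈{5,6,8}] 8 has one home in row 8: r8c8, so r8c8=8.
Step 17. [r8c3∈{5,6}] row 8 places 5 nowhere but r8c3. So r8c3=5.
Step 18. [r4c7∈{5,9}] 5 has one home in row 4: r4c7, so r4c7=5.
Step 19. [r6c7∈{9}] r6c7's peers cover all but 9 ⇒ r6c7=9.
Step 20. [r4c2∈{6}] r4c2 has the single candidate 6. So r4c2=6.
Step 21. [r4c3∈{7}] r4c3 is down to just 7, so r4c3=7.
Step 22. [r4c5∈{2,9}] r4c5 is the only open cell in row 4 admitting 2, so r4c5=2.
Step 23. [r4c6∈{4,9}] across row 4, 9 lands solely at r4c6. So r4c6=9.
Step 24. [r7c6∈{3,4,6}] col 6 places 4 nowhere but r7c6, so r7c6=4.
Step 25. [r7c5∈{3,9}] across row 7, 3 lands solely at r7c5, so r7c5=3.
Step 26. [r7c9∈{2,6,9}] across row 7, 9 lands solely at r7c9. So r7c9=9.
Step 27. [r8c9∈{6}] r8c9 has the single candidate 6, so r8c9=6.
Step 28. [r8c6∈{1}] r8c6 has the single candidate 1. So r8c6=1.
Step 29. [r7c4∈{5}] nothing but 5 survives at r7c4. So r7c4=5.
Step 30. [r7c8∈{2}] r7c8's peers cover all but 2, so r7c8=2.
Step 31. [r9c5∈{8,9}] across col 5, 9 lands solely at r9c5 ⇒ r9c5=9.
Step 32. [r9c3∈{2,6}] in row 9, 2 fits only at r9c3 ⇒ r9c3=2.
Step 33. [r6c5∈{8}] r6c5 is down to just 8 ⇒ r6c5=8.
Step 34. [r2c2∈{3}] r2c2 has the single candidate 3. So r2c2=3.
Step 35. [r6c8∈{6}] r6c8 has the single candidate 6. So r6c8=6.
Step 36. [r9c7∈{7}] r9c7's peers cover all but 7 ⇒ r9c7=7.
Step 37. [r8c2∈{9}] only 9 remains possible at r8c2 ⇒ r8c2=9.
Step 38. [r9c4∈{8}] r9c4's peers cover all but 8 ⇒ r9c4=8.
Step 39. [r6c4∈{7}] r6c4 is down to just 7, so r6c4=7.
Step 40. [r6c6∈{3}] nothing but 3 survives at r6c6 ⇒ r6c6=3.
Step 41. [r6c9∈{2}] r6c9 has the single candidate 2, so r6c9=2.
Step 42. [r1c4∈{1}] nothing but 1 survives at r1c4, so r1c4=1.
Step 43. [r9c6∈{6}] nothing but 6 survives at r9c6, so r9c6=6.
Step 44. [r9c8∈{5}] r9c8 has the single candidate 5. So r9c8=5.
Step 45. [r4c4∈{4}] nothing but 4 survives at r4c4 ⇒ r4c4=4.
Step 46. [r3c3∈{4}] r3c3 is down to just 4, so r3c3=4.
Step 47. [r6c1∈{5}] only 5 remains possible at r6c1, so r6c1=5.
Step 48. [r7c3∈{6}] nothing but 6 survives at r7c3 ⇒ r7c3=6.
Step 49. [r7c1∈{7}] only 7 remains possible at r7c1, so r7c1=7.
Step 50. [r9c2∈{1}] r9c2 is down to just 1. So r9c2=1.
Step 51. [r2c8∈{4}] only 4 remains possible at r2c8. So r2c8=4.

Answer: 2 5 9 1 4 8 6 3 7 / 1 3 8 9 6 7 2 4 5 / 6 7 4 3 5 2 8 9 1 / 8 6 7 4 2 9 5 1 3 / 9 2 3 6 1 5 4 7 8 / 5 4 1 7 8 3 9 6 2 / 7 8 6 5 3 4 1 2 9 / 4 9 5 2 7 1 3 8 6 / 3 1 2 8 9 6 7 5 4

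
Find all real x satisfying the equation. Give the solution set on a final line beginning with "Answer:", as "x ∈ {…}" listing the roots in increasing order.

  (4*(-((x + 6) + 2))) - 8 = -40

Step 1. [(4*(-((x + 6) + 2))) - 8 = -40] the outer -8 inverts by adding 8 ⇒ sub: 4*(-((x + 6) + 2)) = -32.
Step 2. [4*(-((x + 6) + 2)) = -32] divide by the outer 4, so div: -((x + 6) + 2) = -8.
Step 3. [-((x + 6) + 2) = -8] LHS negated; negate both sides ⇒ neg: (x + 6) + 2 = 8.
Step 4. [(x + 6) + 2 = 8] peel the +2: subtract 2 from each side, so sub: x + 6 = 6.
Step 5. [x + 6 = 6] subtract 6: x sits inside (… + 6) ⇒ sub: x = 0.

Answer: x ∈ {0}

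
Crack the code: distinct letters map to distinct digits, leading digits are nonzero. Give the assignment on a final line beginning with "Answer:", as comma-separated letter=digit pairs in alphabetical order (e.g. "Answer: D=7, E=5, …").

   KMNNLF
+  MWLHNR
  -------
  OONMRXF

Step 1. [col 1: F + R ≡ F (mod 10)] column 1 reads F+R+carry(0)=F with nothing yet; with all letters distinct, none taken yet, the only value for R is 0. So R=0.
Step 2. [O] adding two 6-digit numbers gives at most 6+1 digits, and here it does — O is that final carry and must be 1. So O=1.
Step 3. [col 1: F + R ≡ F (mod 10)] F=9 is one option consistent with column 1 (F + R ≡ F (mod 10), carry-in 0) — take it, so F=9.
Step 4. [col 2: L + N ≡ X (mod 10)] no forcing yet in column 2 (carry-in 0); N=2 is free and consistent — try it ⇒ N=2.
Step 5. [col 2: L + N ≡ X (mod 10)] several values work for X in column 2 (L + N ≡ X (mod 10), carry-in 0); try X=6. So X=6.
Step 6. [col 2: L + N ≡ X (mod 10)] from column 2 (N=2, X=6, carry-in 0, digits 0,1,2,6,9 already taken and all letters distinct): L must equal 4 ⇒ L=4.
Step 7. [col 3: N + H ≡ R (mod 10)] column 3: given N=2, R=0, carry-in 0, and digits 0,1,2,4,6,9 already taken and all letters distinct, N+H≡R (mod 10) forces H=8, so H=8.
Step 8. [col 4: N + L ≡ M (mod 10)] from column 4 (N=2, L=4, carry-in 1, digits 0,1,2,4,6,8,9 already taken and all letters distinct): M must equal 7. So M=7.
Step 9. [col 5: M + W ≡ N (mod 10)] column 5 reads M+W+carry(0)=N with M=7, N=2; with digits 0,1,2,4,6,7,8,9 already taken and all letters distinct, the only value for W is 5. So W=5.
Step 10. [col 6: K + M ≡ O (mod 10)] in column 6 we have K+M≡O with carry-in 1; given M=7, O=1 and digits 0,1,2,4,5,6,7,8,9 already taken and all letters distinct, that pins K to 3. So K=3.

Answer: F=9, H=8, K=3, L=4, M=7, N=2, O=1, R=0, W=5, X=6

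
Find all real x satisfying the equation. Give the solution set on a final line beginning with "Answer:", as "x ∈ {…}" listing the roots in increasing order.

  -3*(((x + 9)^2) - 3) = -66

Step 1. [-3*(((x + 9)^2) - 3) = -66] LHS = -3·(…); ÷-3 both sides, so div: ((x + 9)^2) - 3 = 22.
Step 2. [((x + 9)^2) - 3 = 22] -3 is outermost — add 3 both sides ⇒ sub: (x + 9)^2 = 25.
Step 3. [(x + 9)^2 = 25] √ both sides: 25 ≥ 0 gives two branches, so sqrt: x + 9 = 5 or -5.
Step 4. [x + 9 = 5 or -5] the outer +9 inverts by subtracting 9 ⇒ sub: x = -4 or -14.

Answer: x ∈ {-14, -4}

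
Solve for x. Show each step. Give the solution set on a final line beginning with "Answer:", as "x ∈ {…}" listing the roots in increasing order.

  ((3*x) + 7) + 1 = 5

Step 1. [((3*x) + 7) + 1 = 5] 1 comes off first (subtract 1). So sub: (3*x) + 7 = 4.
Step 2. [(3*x) + 7 = 4] the outer +7 inverts by subtracting 7. So sub: 3*x = -3.
Step 3. [3*x = -3] 3·(inner) — divide through by 3, so div: x = -1.

Answer: x ∈ {-1}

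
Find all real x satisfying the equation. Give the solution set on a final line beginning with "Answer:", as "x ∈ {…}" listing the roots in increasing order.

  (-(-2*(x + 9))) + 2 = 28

Step 1. [(-(-2*(x + 9))) + 2 = 28] subtract 2: x sits inside (… + 2). So sub: -(-2*(x + 9)) = 26.
Step 2. [-(-2*(x + 9)) = 26] flip signs both sides ⇒ neg: -2*(x + 9) = -26.
Step 3. [-2*(x + 9) = -26] -2·(inner) — divide through by -2, so div: x + 9 = 13.
Step 4. [x + 9 = 13] peel the +9: subtract 9 from each side, so sub: x = 4.

Answer: x ∈ {4}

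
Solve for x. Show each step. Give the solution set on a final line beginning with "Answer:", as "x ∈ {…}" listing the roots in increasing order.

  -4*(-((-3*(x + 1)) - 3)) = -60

Step 1. [-4*(-((-3*(x + 1)) - 3)) = -60] leading coefficient -4: divide by -4, so div: -((-3*(x + 1)) - 3) = 15.
Step 2. [-((-3*(x + 1)) - 3) = 15] flip signs both sides ⇒ neg: (-3*(x + 1)) - 3 = -15.
Step 3. [(-3*(x + 1)) - 3 = -15] add 3: x sits inside (… - 3), so sub: -3*(x + 1) = -12.
Step 4. [-3*(x + 1) = -12] divide by the outer -3, so div: x + 1 = 4.
Step 5. [x + 1 = 4] subtract 1: x sits inside (… + 1). So sub: x = 3.

Answer: x ∈ {3}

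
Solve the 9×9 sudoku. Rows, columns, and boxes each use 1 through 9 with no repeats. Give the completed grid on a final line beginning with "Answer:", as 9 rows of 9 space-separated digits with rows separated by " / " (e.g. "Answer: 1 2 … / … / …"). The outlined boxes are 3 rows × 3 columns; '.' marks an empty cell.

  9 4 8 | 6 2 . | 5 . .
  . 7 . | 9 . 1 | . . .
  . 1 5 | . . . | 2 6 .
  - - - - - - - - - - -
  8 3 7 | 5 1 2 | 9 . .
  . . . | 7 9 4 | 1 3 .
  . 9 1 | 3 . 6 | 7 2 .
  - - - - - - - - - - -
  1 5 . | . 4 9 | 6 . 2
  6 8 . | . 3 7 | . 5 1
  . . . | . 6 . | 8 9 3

Step 1. [r5c9∈{5,6,8}] in row 5, 8 fits only at r5c9. So r5c9=8.
Step 2. [r9c2∈{2}] r9c2's peers cover all but 2 ⇒ r9c2=2.
Step 3. [r2c9∈{4}] r2c9 has the single candidate 4 ⇒ r2c9=4.
Step 4. [r3c6∈{3,8}] col 6 places 8 nowhere but r3c6. So r3c6=8.
Step 5. [r2c3∈{2,3,6}] row 2 places 6 nowhere but r2c3. So r2c3=6.
Step 6. [r9c3∈{4}] r9c3 has the single candidate 4. So r9c3=4.
Step 7. [r2c1∈{2,3}] 2 has one home in row 2: r2c1 ⇒ r2c1=2.
Step 8. [r1c9∈{7}] only 7 remains possible at r1c9 ⇒ r1c9=7.
Step 9. [r5c1∈{5}] r5c1 is down to just 5 ⇒ r5c1=5.
Step 10. [r9c1∈{7}] r9c1 has the single candidate 7, so r9c1=7.
Step 11. [r4c9∈{6}] nothing but 6 survives at r4c9 ⇒ r4c9=6.
Step 12. [r2c7∈{3}] nothing but 3 survives at r2c7, so r2c7=3.
Step 13. [r7c4∈{8}] r7c4's peers cover all but 8. So r7c4=8.
Step 14. [r7c8∈{7}] r7c8 has the single candidate 7. So r7c8=7.
Step 15. [r3c5∈{7}] r3c5 is down to just 7. So r3c5=7.
Step 16. [r8c7∈{4}] only 4 remains possible at r8c7. So r8c7=4.
Step 17. [r5c2∈{6}] r5c2 has the single candidate 6. So r5c2=6.
Step 18. [r6c5∈{8}] only 8 remains possible at r6c5. So r6c5=8.
Step 19. [r4c8∈{4}] only 4 remains possible at r4c8. So r4c8=4.
Step 20. [r2c8∈{8}] r2c8 has the single candidate 8 ⇒ r2c8=8.
Step 21. [r5c3∈{2}] r5c3's peers cover all but 2 ⇒ r5c3=2.
Step 22. [r3c1∈{3}] r3c1 has the single candidate 3, so r3c1=3.
Step 23. [r8c4∈{2}] r8c4 has the single candidate 2, so r8c4=2.
Step 24. [r8c3∈{9}] r8c3's peers cover all but 9. So r8c3=9.
Step 25. [r2c5∈{5}] nothing but 5 survives at r2c5, so r2c5=5.
Step 26. [r1c8∈{1}] r1c8 has the single candidate 1, so r1c8=1.
Step 27. [r7c3∈{3}] r7c3 is down to just 3 ⇒ r7c3=3.
Step 28. [r9c4∈{1}] r9c4 is down to just 1 ⇒ r9c4=1.
Step 29. [r3c4∈{4}] r3c4 has the single candidate 4, so r3c4=4.
Step 30. [r1c6∈{3}] r1c6's peers cover all but 3. So r1c6=3.
Step 31. [r3c9∈{9}] only 9 remains possible at r3c9 ⇒ r3c9=9.
Step 32. [r6c9∈{5}] r6c9 is down to just 5, so r6c9=5.
Step 33. [r9c6∈{5}] r9c6's peers cover all but 5, so r9c6=5.
Step 34. [r6c1∈{4}] r6c1 has the single candidate 4. So r6c1=4.

Answer: 9 4 8 6 2 3 5 1 7 / 2 7 6 9 5 1 3 8 4 / 3 1 5 4 7 8 2 6 9 / 8 3 7 5 1 2 9 4 6 / 5 6 2 7 9 4 1 3 8 / 4 9 1 3 8 6 7 2 5 / 1 5 3 8 4 9 6 7 2 / 6 8 9 2 3 7 4 5 1 / 7 2 4 1 6 5 8 9 3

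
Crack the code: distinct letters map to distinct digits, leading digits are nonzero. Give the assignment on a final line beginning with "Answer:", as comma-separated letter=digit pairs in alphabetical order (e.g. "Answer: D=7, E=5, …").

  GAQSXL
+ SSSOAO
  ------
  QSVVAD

Step 1. [col 1: L + O ≡ D (mod 10)] column 1 (L + O ≡ D (mod 10), carry-in 0) doesn't pin O yet; pick O=4 and continue ⇒ O=4.
Step 2. [col 1: L + O ≡ D (mod 10)] several values work for L in column 1 (L + O ≡ D (mod 10), carry-in 0); try L=7. So L=7.
Step 3. [col 1: L + O ≡ D (mod 10)] from column 1 (L=7, O=4, carry-in 0, digits 4,7 already taken and all letters distinct): D must equal 1. So D=1.
Step 4. [col 2: X + A ≡ A (mod 10)] in column 2 we have X+A≡A with carry-in 1; given nothing yet and digits 1,4,7 already taken and all letters distinct, that pins X to 9. So X=9.
Step 5. [col 2: X + A ≡ A (mod 10)] column 2 (X + A ≡ A (mod 10), carry-in 1) doesn't pin A yet; pick A=0 and continue. So A=0.
Step 6. [col 3: S + O ≡ V (mod 10)] V=8 is one option consistent with column 3 (S + O ≡ V (mod 10), carry-in 1) — take it. So V=8.
Step 7. [col 3: S + O ≡ V (mod 10)] column 3: given O=4, V=8, carry-in 1, and digits 0,1,4,7,8,9 already taken and all letters distinct, S+O≡V (mod 10) forces S=3. So S=3.
Step 8. [col 4: Q + S ≡ V (mod 10)] column 4: given S=3, V=8, carry-in 0, and digits 0,1,3,4,7,8,9 already taken and all letters distinct, Q+S≡V (mod 10) forces Q=5 ⇒ Q=5.
Step 9. [col 6: G + S ≡ Q (mod 10)] from column 6 (S=3, Q=5, carry-in 0, digits 0,1,3,4,5,7,8,9 already taken and all letters distinct): G must equal 2. So G=2.

Answer: A=0, D=1, G=2, L=7, O=4, Q=5, S=3, V=8, X=9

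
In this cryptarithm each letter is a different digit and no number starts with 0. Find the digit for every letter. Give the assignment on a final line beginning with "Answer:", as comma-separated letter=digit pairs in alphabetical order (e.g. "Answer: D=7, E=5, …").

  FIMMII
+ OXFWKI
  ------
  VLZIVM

Step 1. [col 1: I + I ≡ M (mod 10)] several values work for I in column 1 (I + I ≡ M (mod 10), carry-in 0); try I=8. So I=8.
Step 2. [col 1: I + I ≡ M (mod 10)] column 1 reads I+I+carry(0)=M with I=8; with digits 8 already taken and all letters distinct, the only value for M is 6, so M=6.
Step 3. [col 2: I + K ≡ V (mod 10)] column 2 (I + K ≡ V (mod 10), carry-in 1) doesn't pin V yet; pick V=9 and continue ⇒ V=9.
Step 4. [col 2: I + K ≡ V (mod 10)] in column 2 we have I+K≡V with carry-in 1; given I=8, V=9 and digits 6,8,9 already taken and all letters distinct, that pins K to 0 ⇒ K=0.
Step 5. [col 3: M + W ≡ I (mod 10)] column 3 reads M+W+carry(0)=I with M=6, I=8; with digits 0,6,8,9 already taken and all letters distinct, the only value for W is 2, so W=2.
Step 6. [col 4: M + F ≡ Z (mod 10)] several values work for F in column 4 (M + F ≡ Z (mod 10), carry-in 0); try F=7. So F=7.
Step 7. [col 4: M + F ≡ Z (mod 10)] in column 4 we have M+F≡Z with carry-in 0; given M=6, F=7 and digits 0,2,6,7,8,9 already taken and all letters distinct, that pins Z to 3 ⇒ Z=3.
Step 8. [col 5: I + X ≡ L (mod 10)] from column 5 (I=8, carry-in 1, digits 0,2,3,6,7,8,9 already taken and all letters distinct): X must equal 5 ⇒ X=5.
Step 9. [col 5: I + X ≡ L (mod 10)] in column 5 we have I+X≡L with carry-in 1; given I=8, X=5 and digits 0,2,3,5,6,7,8,9 already taken and all letters distinct, that pins L to 4. So L=4.
Step 10. [col 6: F + O ≡ V (mod 10)] from column 6 (F=7, V=9, carry-in 1, digits 0,2,3,4,5,6,7,8,9 already taken and all letters distinct): O must equal 1. So O=1.

Answer: F=7, I=8, K=0, L=4, M=6, O=1, V=9, W=2, X=5, Z=3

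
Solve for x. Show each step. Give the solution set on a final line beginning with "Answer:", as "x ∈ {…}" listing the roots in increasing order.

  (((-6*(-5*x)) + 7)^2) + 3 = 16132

Step 1. [(((-6*(-5*x)) + 7)^2) + 3 = 16132] 3 comes off first (subtract 3), so sub: ((-6*(-5*x)) + 7)^2 = 16129.
Step 2. [((-6*(-5*x)) + 7)^2 = 16129] LHS squared, RHS 16129 ≥ 0: apply √ (±), so sqrt: (-6*(-5*x)) + 7 = 127 or -127.
Step 3. [(-6*(-5*x)) + 7 = 127 or -127] peel the +7: subtract 7 from each side ⇒ sub: -6*(-5*x) = 120 or -134.
Step 4. [-6*(-5*x) = 120 or -134] divide by the outer -6, so div: -5*x = -20 or 67/3.
Step 5. [-5*x = -20 or 67/3] leading coefficient -5: divide by -5, so div: x = 4 or -67/15.

Answer: x ∈ {-67/15, 4}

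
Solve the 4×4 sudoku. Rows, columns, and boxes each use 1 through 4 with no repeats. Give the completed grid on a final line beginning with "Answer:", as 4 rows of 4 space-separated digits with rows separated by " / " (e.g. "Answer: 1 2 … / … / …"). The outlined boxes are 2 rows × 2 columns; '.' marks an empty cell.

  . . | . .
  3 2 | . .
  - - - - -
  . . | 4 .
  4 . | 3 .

Step 1. [r1c1∈{1}] r1c1 has the single candidate 1, so r1c1=1.
Step 2. [r4c4∈{1,2}] in row 4, 2 fits only at r4c4 ⇒ r4c4=2.
Step 3. [r2c4∈{1,4}] r2c4 is the only open cell in row 2 admitting 4 ⇒ r2c4=4.
Step 4. [r4c2∈{1}] r4c2's peers cover all but 1. So r4c2=1.
Step 5. [r2c3∈{1}] only 1 remains possible at r2c3, so r2c3=1.
Step 6. [r3c2∈{3}] r3c2's peers cover all but 3, so r3c2=3.
Step 7. [r1c3∈{2}] only 2 remains possible at r1c3 ⇒ r1c3=2.
Step 8. [r3c4∈{1}] r3c4's peers cover all but 1, so r3c4=1.
Step 9. [r1c2∈{4}] only 4 remains possible at r1c2 ⇒ r1c2=4.
Step 10. [r1c4∈{3}] r1c4's peers cover all but 3. So r1c4=3.
Step 11. [r3c1∈{2}] r3c1 has the single candidate 2, so r3c1=2.

Answer: 1 4 2 3 / 3 2 1 4 / 2 3 4 1 / 4 1 3 2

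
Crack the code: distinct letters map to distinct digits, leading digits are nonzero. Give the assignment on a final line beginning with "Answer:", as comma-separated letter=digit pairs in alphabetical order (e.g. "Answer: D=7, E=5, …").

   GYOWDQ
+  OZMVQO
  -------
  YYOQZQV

Step 1. [col 1: Q + O ≡ V (mod 10)] no forcing yet in column 1 (carry-in 0); Q=2 is free and consistent — try it ⇒ Q=2.
Step 2. [col 1: Q + O ≡ V (mod 10)] column 1 (Q + O ≡ V (mod 10), carry-in 0) doesn't pin O yet; pick O=8 and continue. So O=8.
Step 3. [col 1: Q + O ≡ V (mod 10)] column 1: given Q=2, O=8, carry-in 0, and digits 2,8 already taken and all letters distinct, Q+O≡V (mod 10) forces V=0 ⇒ V=0.
Step 4. [Y] the sum has 7 digits but both addends have 6; that extra leading digit Y is the final carry, namely 1, so Y=1.
Step 5. [col 2: D + Q ≡ Q (mod 10)] in column 2 we have D+Q≡Q with carry-in 1; given Q=2 and digits 0,1,2,8 already taken and all letters distinct, that pins D to 9, so D=9.
Step 6. [col 3: W + V ≡ Z (mod 10)] several values work for Z in column 3 (W + V ≡ Z (mod 10), carry-in 1); try Z=6 ⇒ Z=6.
Step 7. [col 3: W + V ≡ Z (mod 10)] column 3 reads W+V+carry(1)=Z with V=0, Z=6; with digits 0,1,2,6,8,9 already taken and all letters distinct, the only value for W is 5. So W=5.
Step 8. [col 4: O + M ≡ Q (mod 10)] column 4: given O=8, Q=2, carry-in 0, and digits 0,1,2,5,6,8,9 already taken and all letters distinct, O+M≡Q (mod 10) forces M=4, so M=4.
Step 9. [col 6: G + O ≡ Y (mod 10)] in column 6 we have G+O≡Y with carry-in 0; given O=8, Y=1 and digits 0,1,2,4,5,6,8,9 already taken and all letters distinct, that pins G to 3, so G=3.

Answer: D=9, G=3, M=4, O=8, Q=2, V=0, W=5, Y=1, Z=6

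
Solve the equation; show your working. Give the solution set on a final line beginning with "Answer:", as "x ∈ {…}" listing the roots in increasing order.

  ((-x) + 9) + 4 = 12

Step 1. [((-x) + 9) + 4 = 12] +4 is outermost — subtract 4 both sides ⇒ sub: (-x) + 9 = 8.
Step 2. [(-x) + 9 = 8] 9 comes off first (subtract 9) ⇒ sub: -x = -1.
Step 3. [-x = -1] flip signs both sides ⇒ neg: x = 1.

Answer: x ∈ {1}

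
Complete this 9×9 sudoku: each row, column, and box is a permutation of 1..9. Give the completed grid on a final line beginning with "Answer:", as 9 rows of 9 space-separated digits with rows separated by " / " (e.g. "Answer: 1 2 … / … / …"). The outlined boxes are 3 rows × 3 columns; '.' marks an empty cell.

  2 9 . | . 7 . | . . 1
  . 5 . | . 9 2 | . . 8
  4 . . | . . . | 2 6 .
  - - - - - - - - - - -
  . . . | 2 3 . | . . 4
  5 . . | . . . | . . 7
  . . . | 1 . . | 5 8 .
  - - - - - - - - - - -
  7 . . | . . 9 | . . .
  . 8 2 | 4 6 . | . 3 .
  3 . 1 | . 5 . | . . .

Step 1. [r1c6∈{3,4,5,6,8}] box 2 places 4 nowhere but r1c6. So r1c6=4.
Step 2. [r3c6∈{1,3,5,8}] r3c6 is the only open cell in col 6 admitting 3, so r3c6=3.
Step 3. [r4c1∈{1,6,8,9}] across col 1, 8 lands solely at r4c1. So r4c1=8.
Step 4. [r6c9∈{2,3,6,9}] r6c9 is the only open cell in col 9 admitting 3, so r6c9=3.
Step 5. [r5c2∈{1,2,3,4,6}] across col 2, 3 lands solely at r5c2, so r5c2=3.
Step 6. [r9c4∈{7,8}] 7 has one home in col 4: r9c4. So r9c4=7.
Step 7. [r4c2∈{1,6,7}] r4c2 is the only open cell in box 4 admitting 1. So r4c2=1.
Step 8. [r5c4∈{6,8,9}] r5c4 is the only open cell in col 4 admitting 9 ⇒ r5c4=9.
Step 9. [r9c6∈{8}] r9c6 is down to just 8 ⇒ r9c6=8.
Step 10. [r8c9∈{5,9}] r8c9 is the only open cell in row 8 admitting 5. So r8c9=5.
Step 11. [r5c6∈{6}] r5c6 is down to just 6 ⇒ r5c6=6.
Step 12. [r5c3∈{4}] only 4 remains possible at r5c3, so r5c3=4.
Step 13. [r4c7∈{6,9}] 6 has one home in box 6: r4c7, so r4c7=6.
Step 14. [r3c2∈{7}] r3c2 has the single candidate 7 ⇒ r3c2=7.
Step 15. [r2c4∈{6}] r2c4 is down to just 6. So r2c4=6.
Step 16. [r1c3∈{3,6,8}] r1c3 is the only open cell in row 1 admitting 6. So r1c3=6.
Step 17. [r1c4∈{5,8}] 8 has one home in row 1: r1c4, so r1c4=8.
Step 18. [r7c5∈{1,2}] across col 5, 2 lands solely at r7c5. So r7c5=2.
Step 19. [r9c9∈{2,6,9}] in col 9, 2 fits only at r9c9. So r9c9=2.
Step 20. [r5c7∈{1}] r5c7 has the single candidate 1 ⇒ r5c7=1.
Step 21. [r9c2∈{4,6}] across row 9, 6 lands solely at r9c2 ⇒ r9c2=6.
Step 22. [r2c8∈{4,7}] r2c8 is the only open cell in col 8 admitting 7. So r2c8=7.
Step 23. [r2c7∈{3,4}] 4 has one home in row 2: r2c7 ⇒ r2c7=4.
Step 24. [r4c8∈{9}] r4c8's peers cover all but 9, so r4c8=9.
Step 25. [r6c3∈{7,9}] across col 3, 9 lands solely at r6c3 ⇒ r6c3=9.
Step 26. [r7c8∈{1,4}] row 7 places 1 nowhere but r7c8, so r7c8=1.
Step 27. [r4c3∈{7}] nothing but 7 survives at r4c3 ⇒ r4c3=7.
Step 28. [r8c1∈{9}] r8c1's peers cover all but 9. So r8c1=9.
Step 29. [r8c7∈{7}] r8c7 is down to just 7. So r8c7=7.
Step 30. [r5c5∈{8}] only 8 remains possible at r5c5. So r5c5=8.
Step 31. [r7c9∈{6}] only 6 remains possible at r7c9 ⇒ r7c9=6.
Step 32. [r1c7∈{3}] r1c7 has the single candidate 3 ⇒ r1c7=3.
Step 33. [r3c4∈{5}] r3c4 has the single candidate 5, so r3c4=5.
Step 34. [r3c5∈{1}] r3c5 has the single candidate 1. So r3c5=1.
Step 35. [r7c7∈{8}] r7c7's peers cover all but 8. So r7c7=8.
Step 36. [r2c3∈{3}] r2c3's peers cover all but 3 ⇒ r2c3=3.
Step 37. [r7c4∈{3}] r7c4's peers cover all but 3. So r7c4=3.
Step 38. [r3c9∈{9}] r3c9 has the single candidate 9 ⇒ r3c9=9.
Step 39. [r8c6∈{1}] only 1 remains possible at r8c6. So r8c6=1.
Step 40. [r6c2∈{2}] only 2 remains possible at r6c2 ⇒ r6c2=2.
Step 41. [r9c8∈{4}] only 4 remains possible at r9c8. So r9c8=4.
Step 42. [r5c8∈{2}] r5c8 is down to just 2, so r5c8=2.
Step 43. [r1c8∈{5}] only 5 remains possible at r1c8, so r1c8=5.
Step 44. [r7c3∈{5}] r7c3 is down to just 5. So r7c3=5.
Step 45. [r2c1∈{1}] r2c1 is down to just 1 ⇒ r2c1=1.
Step 46. [r6c1∈{6}] r6c1 has the single candidate 6, so r6c1=6.
Step 47. [r9c7∈{9}] only 9 remains possible at r9c7 ⇒ r9c7=9.
Step 48. [r6c6∈{7}] r6c6's peers cover all but 7 ⇒ r6c6=7.
Step 49. [r4c6∈{5}] only 5 remains possible at r4c6. So r4c6=5.
Step 50. [r7c2∈{4}] nothing but 4 survives at r7c2, so r7c2=4.
Step 51. [r3c3∈{8}] nothing but 8 survives at r3c3. So r3c3=8.
Step 52. [r6c5∈{4}] nothing but 4 survives at r6c5. So r6c5=4.

Answer: 2 9 6 8 7 4 3 5 1 / 1 5 3 6 9 2 4 7 8 / 4 7 8 5 1 3 2 6 9 / 8 1 7 2 3 5 6 9 4 / 5 3 4 9 8 6 1 2 7 / 6 2 9 1 4 7 5 8 3 / 7 4 5 3 2 9 8 1 6 / 9 8 2 4 6 1 7 3 5 / 3 6 1 7 5 8 9 4 2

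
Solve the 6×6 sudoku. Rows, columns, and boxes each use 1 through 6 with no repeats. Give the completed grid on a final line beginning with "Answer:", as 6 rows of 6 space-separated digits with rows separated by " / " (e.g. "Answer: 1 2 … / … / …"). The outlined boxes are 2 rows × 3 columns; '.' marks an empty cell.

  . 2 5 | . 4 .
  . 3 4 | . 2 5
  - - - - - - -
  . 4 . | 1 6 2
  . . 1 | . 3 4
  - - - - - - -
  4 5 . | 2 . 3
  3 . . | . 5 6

Step 1. [r2c1∈{1,6}] across row 2, 1 lands solely at r2c1, so r2c1=1.
Step 2. [r1c1∈{6}] r1c1's peers cover all but 6. So r1c1=6.
Step 3. [r3c1∈{5}] r3c1's peers cover all but 5, so r3c1=5.
Step 4. [r2c4∈{6}] only 6 remains possible at r2c4, so r2c4=6.
Step 5. [r3c3∈{3}] nothing but 3 survives at r3c3, so r3c3=3.
Step 6. [r1c6∈{1}] nothing but 1 survives at r1c6, so r1c6=1.
Step 7. [r6c2∈{1}] nothing but 1 survives at r6c2. So r6c2=1.
Step 8. [r1c4∈{3}] r1c4 is down to just 3, so r1c4=3.
Step 9. [r4c4∈{5}] nothing but 5 survives at r4c4 ⇒ r4c4=5.
Step 10. [r4c1∈{2}] nothing but 2 survives at r4c1 ⇒ r4c1=2.
Step 11. [r6c3∈{2}] r6c3's peers cover all but 2. So r6c3=2.
Step 12. [r5c3∈{6}] r5c3 is down to just 6 ⇒ r5c3=6.
Step 13. [r6c4∈{4}] r6c4's peers cover all but 4. So r6c4=4.
Step 14. [r5c5∈{1}] r5c5 has the single candidate 1. So r5c5=1.
Step 15. [r4c2∈{6}] r4c2 is down to just 6 ⇒ r4c2=6.

Answer: 6 2 5 3 4 1 / 1 3 4 6 2 5 / 5 4 3 1 6 2 / 2 6 1 5 3 4 / 4 5 6 2 1 3 / 3 1 2 4 5 6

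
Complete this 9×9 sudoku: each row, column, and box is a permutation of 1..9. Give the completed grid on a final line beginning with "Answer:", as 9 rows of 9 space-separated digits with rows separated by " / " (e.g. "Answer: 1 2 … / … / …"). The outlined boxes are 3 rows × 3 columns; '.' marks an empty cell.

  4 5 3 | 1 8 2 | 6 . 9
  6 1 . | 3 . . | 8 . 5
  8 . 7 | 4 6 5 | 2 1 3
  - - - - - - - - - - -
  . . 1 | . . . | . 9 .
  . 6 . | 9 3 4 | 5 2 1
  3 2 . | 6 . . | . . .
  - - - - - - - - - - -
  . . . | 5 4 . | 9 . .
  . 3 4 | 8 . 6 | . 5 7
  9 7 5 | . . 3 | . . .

Step 1. [r4c4∈{2,7}] r4c4 is the only open cell in col 4 admitting 7. So r4c4=7.
Step 2. [r4c9∈{4,6,8}] 6 has one home in row 4: r4c9. So r4c9=6.
Step 3. [r7c2∈{8}] nothing but 8 survives at r7c2 ⇒ r7c2=8.
Step 4. [r8c5∈{1,2,9}] across row 8, 9 lands solely at r8c5, so r8c5=9.
Step 5. [r9c8∈{4,6,8}] r9c8 is the only open cell in row 9 admitting 6, so r9c8=6.
Step 6. [r6c8∈{4,7,8}] col 8 places 8 nowhere but r6c8 ⇒ r6c8=8.
Step 7. [r8c1∈{1,2}] row 8 places 2 nowhere but r8c1 ⇒ r8c1=2.
Step 8. [r6c9∈{4}] r6c9 is down to just 4 ⇒ r6c9=4.
Step 9. [r4c5∈{2,5}] across row 4, 2 lands solely at r4c5, so r4c5=2.
Step 10. [r9c5∈{1}] nothing but 1 survives at r9c5 ⇒ r9c5=1.
Step 11. [r2c5∈{7}] nothing but 7 survives at r2c5 ⇒ r2c5=7.
Step 12. [r7c9∈{2}] r7c9 is down to just 2 ⇒ r7c9=2.
Step 13. [r3c2∈{9}] only 9 remains possible at r3c2 ⇒ r3c2=9.
Step 14. [r2c3∈{2}] r2c3 is down to just 2 ⇒ r2c3=2.
Step 15. [r4c1∈{5}] only 5 remains possible at r4c1. So r4c1=5.
Step 16. [r7c3∈{6}] nothing but 6 survives at r7c3 ⇒ r7c3=6.
Step 17. [r8c7∈{1}] r8c7's peers cover all but 1 ⇒ r8c7=1.
Step 18. [r6c6∈{1}] r6c6 is down to just 1, so r6c6=1.
Step 19. [r2c6∈{9}] r2c6's peers cover all but 9. So r2c6=9.
Step 20. [r6c7∈{7}] r6c7's peers cover all but 7, so r6c7=7.
Step 21. [r4c6∈{8}] only 8 remains possible at r4c6 ⇒ r4c6=8.
Step 22. [r9c4∈{2}] r9c4's peers cover all but 2 ⇒ r9c4=2.
Step 23. [r4c7∈{3}] only 3 remains possible at r4c7. So r4c7=3.
Step 24. [r9c9∈{8}] r9c9's peers cover all but 8 ⇒ r9c9=8.
Step 25. [r2c8∈{4}] r2c8 is down to just 4 ⇒ r2c8=4.
Step 26. [r5c1∈{7}] only 7 remains possible at r5c1. So r5c1=7.
Step 27. [r7c1∈{1}] r7c1 is down to just 1. So r7c1=1.
Step 28. [r4c2∈{4}] r4c2 has the single candidate 4, so r4c2=4.
Step 29. [r7c6∈{7}] nothing but 7 survives at r7c6, so r7c6=7.
Step 30. [r7c8∈{3}] nothing but 3 survives at r7c8. So r7c8=3.
Step 31. [r6c5∈{5}] nothing but 5 survives at r6c5 ⇒ r6c5=5.
Step 32. [r5c3∈{8}] r5c3 has the single candidate 8 ⇒ r5c3=8.
Step 33. [r1c8∈{7}] r1c8 has the single candidate 7, so r1c8=7.
Step 34. [r6c3∈{9}] r6c3's peers cover all but 9. So r6c3=9.
Step 35. [r9c7∈{4}] only 4 remains possible at r9c7 ⇒ r9c7=4.

Answer: 4 5 3 1 8 2 6 7 9 / 6 1 2 3 7 9 8 4 5 / 8 9 7 4 6 5 2 1 3 / 5 4 1 7 2 8 3 9 6 / 7 6 8 9 3 4 5 2 1 / 3 2 9 6 5 1 7 8 4 / 1 8 6 5 4 7 9 3 2 / 2 3 4 8 9 6 1 5 7 / 9 7 5 2 1 3 4 6 8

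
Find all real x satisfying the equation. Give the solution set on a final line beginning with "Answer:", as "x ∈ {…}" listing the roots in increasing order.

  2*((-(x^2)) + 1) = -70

Step 1. [2*((-(x^2)) + 1) = -70] 2 out front; divide by 2, so div: (-(x^2)) + 1 = -35.
Step 2. [(-(x^2)) + 1 = -35] peel the +1: subtract 1 from each side, so sub: -(x^2) = -36.
Step 3. [-(x^2) = -36] flip signs both sides, so neg: x^2 = 36.
Step 4. [x^2 = 36] 36 ≥ 0, LHS is (·)² — take ±√ ⇒ sqrt: x = 6 or -6.

Answer: x ∈ {-6, 6}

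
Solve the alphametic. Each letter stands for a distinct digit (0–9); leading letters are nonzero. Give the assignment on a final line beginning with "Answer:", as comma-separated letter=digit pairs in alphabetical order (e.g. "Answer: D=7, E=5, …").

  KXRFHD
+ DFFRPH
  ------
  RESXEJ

Step 1. [col 1: D + H ≡ J (mod 10)] column 1 (D + H ≡ J (mod 10), carry-in 0) doesn't pin J yet; pick J=9 and continue, so J=9.
Step 2. [col 1: D + H ≡ J (mod 10)] column 1 (D + H ≡ J (mod 10), carry-in 0) doesn't pin H yet; pick H=6 and continue, so H=6.
Step 3. [col 1: D + H ≡ J (mod 10)] column 1: given H=6, J=9, carry-in 0, and digits 6,9 already taken and all letters distinct, D+H≡J (mod 10) forces D=3 ⇒ D=3.
Step 4. [col 2: H + P ≡ E (mod 10)] no forcing yet in column 2 (carry-in 0); E=0 is free and consistent — try it, so E=0.
Step 5. [col 2: H + P ≡ E (mod 10)] in column 2 we have H+P≡E with carry-in 0; given H=6, E=0 and digits 0,3,6,9 already taken and all letters distinct, that pins P to 4. So P=4.
Step 6. [col 3: F + R ≡ X (mod 10)] column 3 (F + R ≡ X (mod 10), carry-in 1) doesn't pin F yet; pick F=2 and continue ⇒ F=2.
Step 7. [col 3: F + R ≡ X (mod 10)] no forcing yet in column 3 (carry-in 1); R=5 is free and consistent — try it ⇒ R=5.
Step 8. [col 3: F + R ≡ X (mod 10)] column 3 reads F+R+carry(1)=X with F=2, R=5; with digits 0,2,3,4,5,6,9 already taken and all letters distinct, the only value for X is 8 ⇒ X=8.
Step 9. [col 4: R + F ≡ S (mod 10)] in column 4 we have R+F≡S with carry-in 0; given R=5, F=2 and digits 0,2,3,4,5,6,8,9 already taken and all letters distinct, that pins S to 7 ⇒ S=7.
Step 10. [col 6: K + D ≡ R (mod 10)] column 6 reads K+D+carry(1)=R with D=3, R=5; with digits 0,2,3,4,5,6,7,8,9 already taken and all letters distinct, the only value for K is 1, so K=1.

Answer: D=3, E=0, F=2, H=6, J=9, K=1, P=4, R=5, S=7, X=8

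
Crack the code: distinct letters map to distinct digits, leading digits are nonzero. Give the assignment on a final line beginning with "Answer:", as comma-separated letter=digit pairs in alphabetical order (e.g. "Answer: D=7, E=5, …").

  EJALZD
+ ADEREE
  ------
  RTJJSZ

Step 1. [col 1: D + E ≡ Z (mod 10)] Z=6 is one option consistent with column 1 (D + E ≡ Z (mod 10), carry-in 0) — take it, so Z=6.
Step 2. [col 1: D + E ≡ Z (mod 10)] no forcing yet in column 1 (carry-in 0); D=4 is free and consistent — try it ⇒ D=4.
Step 3. [col 1: D + E ≡ Z (mod 10)] column 1 reads D+E+carry(0)=Z with D=4, Z=6; with digits 4,6 already taken and all letters distinct, the only value for E is 2. So E=2.
Step 4. [col 2: Z + E ≡ S (mod 10)] in column 2 we have Z+E≡S with carry-in 0; given Z=6, E=2 and digits 2,4,6 already taken and all letters distinct, that pins S to 8 ⇒ S=8.
Step 5. [col 3: L + R ≡ J (mod 10)] column 3 reads L+R+carry(0)=J with nothing yet; with digits 2,4,6,8 already taken and all letters distinct, the only value for J is 0. So J=0.
Step 6. [col 3: L + R ≡ J (mod 10)] column 3 (L + R ≡ J (mod 10), carry-in 0) doesn't pin L yet; pick L=1 and continue. So L=1.
Step 7. [col 3: L + R ≡ J (mod 10)] column 3: given L=1, J=0, carry-in 0, and digits 0,1,2,4,6,8 already taken and all letters distinct, L+R≡J (mod 10) forces R=9 ⇒ R=9.
Step 8. [col 4: A + E ≡ J (mod 10)] from column 4 (E=2, J=0, carry-in 1, digits 0,1,2,4,6,8,9 already taken and all letters distinct): A must equal 7. So A=7.
Step 9. [col 5: J + D ≡ T (mod 10)] column 5 reads J+D+carry(1)=T with J=0, D=4; with digits 0,1,2,4,6,7,8,9 already taken and all letters distinct, the only value for T is 5, so T=5.

Answer: A=7, D=4, E=2, J=0, L=1, R=9, S=8, T=5, Z=6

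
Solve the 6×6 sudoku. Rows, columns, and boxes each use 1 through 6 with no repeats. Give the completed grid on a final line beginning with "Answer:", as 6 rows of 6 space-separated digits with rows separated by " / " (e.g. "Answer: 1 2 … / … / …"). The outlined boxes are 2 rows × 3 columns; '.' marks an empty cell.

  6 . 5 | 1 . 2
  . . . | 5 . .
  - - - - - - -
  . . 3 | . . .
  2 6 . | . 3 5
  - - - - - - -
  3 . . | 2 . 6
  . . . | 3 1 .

Step 1. [r6c6∈{4}] r6c6 has the single candidate 4, so r6c6=4.
Step 2. [r4c3∈{1,4}] 1 has one home in row 4: r4c3 ⇒ r4c3=1.
Step 3. [r1c5∈{4}] nothing but 4 survives at r1c5. So r1c5=4.
Step 4. [r6c1∈{5}] nothing but 5 survives at r6c1. So r6c1=5.
Step 5. [r3c1∈{4}] nothing but 4 survives at r3c1 ⇒ r3c1=4.
Step 6. [r6c2∈{2}] nothing but 2 survives at r6c2, so r6c2=2.
Step 7. [r5c2∈{1,4}] across row 5, 1 lands solely at r5c2 ⇒ r5c2=1.
Step 8. [r2c2∈{3,4}] 4 has one home in col 2: r2c2, so r2c2=4.
Step 9. [r2c5∈{6}] r2c5's peers cover all but 6, so r2c5=6.
Step 10. [r3c6∈{1}] only 1 remains possible at r3c6. So r3c6=1.
Step 11. [r5c3∈{4}] only 4 remains possible at r5c3, so r5c3=4.
Step 12. [r2c3∈{2}] r2c3 is down to just 2 ⇒ r2c3=2.
Step 13. [r1c2∈{3}] only 3 remains possible at r1c2 ⇒ r1c2=3.
Step 14. [r2c1∈{1}] r2c1 has the single candidate 1, so r2c1=1.
Step 15. [r2c6∈{3}] r2c6 is down to just 3, so r2c6=3.
Step 16. [r4c4∈{4}] r4c4's peers cover all but 4. So r4c4=4.
Step 17. [r3c2∈{5}] r3c2's peers cover all but 5 ⇒ r3c2=5.
Step 18. [r3c4∈{6}] only 6 remains possible at r3c4. So r3c4=6.
Step 19. [r6c3∈{6}] only 6 remains possible at r6c3 ⇒ r6c3=6.
Step 20. [r5c5∈{5}] r5c5 has the single candidate 5. So r5c5=5.
Step 21. [r3c5∈{2}] r3c5 is down to just 2. So r3c5=2.

Answer: 6 3 5 1 4 2 / 1 4 2 5 6 3 / 4 5 3 6 2 1 / 2 6 1 4 3 5 / 3 1 4 2 5 6 / 5 2 6 3 1 4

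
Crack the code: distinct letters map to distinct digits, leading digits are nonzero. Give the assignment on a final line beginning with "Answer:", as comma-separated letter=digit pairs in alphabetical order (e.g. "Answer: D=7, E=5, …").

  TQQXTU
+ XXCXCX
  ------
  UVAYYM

Step 1. [col 1: U + X ≡ M (mod 10)] column 1 (U + X ≡ M (mod 10), carry-in 0) doesn't pin M yet; pick M=7 and continue. So M=7.
Step 2. [col 1: U + X ≡ M (mod 10)] column 1 (U + X ≡ M (mod 10), carry-in 0) doesn't pin U yet; pick U=6 and continue, so U=6.
Step 3. [col 1: U + X ≡ M (mod 10)] column 1: given U=6, M=7, carry-in 0, and digits 6,7 already taken and all letters distinct, U+X≡M (mod 10) forces X=1, so X=1.
Step 4. [col 2: T + C ≡ Y (mod 10)] several values work for Y in column 2 (T + C ≡ Y (mod 10), carry-in 0); try Y=3, so Y=3.
Step 5. [col 2: T + C ≡ Y (mod 10)] no forcing yet in column 2 (carry-in 0); T=5 is free and consistent — try it, so T=5.
Step 6. [col 2: T + C ≡ Y (mod 10)] column 2 reads T+C+carry(0)=Y with T=5, Y=3; with digits 1,3,5,6,7 already taken and all letters distinct, the only value for C is 8, so C=8.
Step 7. [col 4: Q + C ≡ A (mod 10)] column 4 (Q + C ≡ A (mod 10), carry-in 0) doesn't pin A yet; pick A=0 and continue ⇒ A=0.
Step 8. [col 4: Q + C ≡ A (mod 10)] column 4 reads Q+C+carry(0)=A with C=8, A=0; with digits 0,1,3,5,6,7,8 already taken and all letters distinct, the only value for Q is 2. So Q=2.
Step 9. [col 5: Q + X ≡ V (mod 10)] in column 5 we have Q+X≡V with carry-in 1; given Q=2, X=1 and digits 0,1,2,3,5,6,7,8 already taken and all letters distinct, that pins V to 4, so V=4.

Answer: A=0, C=8, M=7, Q=2, T=5, U=6, V=4, X=1, Y=3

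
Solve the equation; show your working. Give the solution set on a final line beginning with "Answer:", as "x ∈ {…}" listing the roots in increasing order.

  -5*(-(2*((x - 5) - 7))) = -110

Step 1. [-5*(-(2*((x - 5) - 7))) = -110] -5 out front; divide by -5, so div: -(2*((x - 5) - 7)) = 22.
Step 2. [-(2*((x - 5) - 7)) = 22] leading − — multiply by −1. So neg: 2*((x - 5) - 7) = -22.
Step 3. [2*((x - 5) - 7) = -22] 2 out front; divide by 2. So div: (x - 5) - 7 = -11.
Step 4. [(x - 5) - 7 = -11] add 7: x sits inside (… - 7). So sub: x - 5 = -4.
Step 5. [x - 5 = -4] peel the -5: add 5 from each side. So sub: x = 1.

Answer: x ∈ {1}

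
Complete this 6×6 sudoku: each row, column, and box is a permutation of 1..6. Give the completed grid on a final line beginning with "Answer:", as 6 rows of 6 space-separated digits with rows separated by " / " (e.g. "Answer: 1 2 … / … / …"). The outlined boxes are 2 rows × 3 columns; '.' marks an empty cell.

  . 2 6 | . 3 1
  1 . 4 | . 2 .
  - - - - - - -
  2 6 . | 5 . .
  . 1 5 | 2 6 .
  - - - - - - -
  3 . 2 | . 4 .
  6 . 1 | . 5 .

Step 1. [r4c6∈{3,4}] r4c6 is the only open cell in row 4 admitting 3 ⇒ r4c6=3.
Step 2. [r2c6∈{5,6}] r2c6 is the only open cell in col 6 admitting 5. So r2c6=5.
Step 3. [r5c4∈{1,6}] across row 5, 1 lands solely at r5c4 ⇒ r5c4=1.
Step 4. [r2c2∈{3}] r2c2's peers cover all but 3 ⇒ r2c2=3.
Step 5. [r2c4∈{6}] r2c4 has the single candidate 6, so r2c4=6.
Step 6. [r5c2∈{5}] nothing but 5 survives at r5c2. So r5c2=5.
Step 7. [r6c2∈{4}] nothing but 4 survives at r6c2 ⇒ r6c2=4.
Step 8. [r4c1∈{4}] r4c1 has the single candidate 4 ⇒ r4c1=4.
Step 9. [r5c6∈{6}] only 6 remains possible at r5c6. So r5c6=6.
Step 10. [r1c1∈{5}] nothing but 5 survives at r1c1 ⇒ r1c1=5.
Step 11. [r1c4∈{4}] r1c4 is down to just 4, so r1c4=4.
Step 12. [r3c3∈{3}] nothing but 3 survives at r3c3, so r3c3=3.
Step 13. [r6c6∈{2}] r6c6 has the single candidate 2. So r6c6=2.
Step 14. [r3c5∈{1}] r3c5 has the single candidate 1. So r3c5=1.
Step 15. [r3c6∈{4}] r3c6 has the single candidate 4, so r3c6=4.
Step 16. [r6c4∈{3}] r6c4 has the single candidate 3 ⇒ r6c4=3.

Answer: 5 2 6 4 3 1 / 1 3 4 6 2 5 / 2 6 3 5 1 4 / 4 1 5 2 6 3 / 3 5 2 1 4 6 / 6 4 1 3 5 2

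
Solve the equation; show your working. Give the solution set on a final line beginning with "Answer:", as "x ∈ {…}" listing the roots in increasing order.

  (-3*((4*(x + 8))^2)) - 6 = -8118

Step 1. [(-3*((4*(x + 8))^2)) - 6 = -8118] -3 divides every term; factor it out ⇒ factor: ((4*(x + 8))^2) + 2 = 2706.
Step 2. [((4*(x + 8))^2) + 2 = 2706] 2 comes off first (subtract 2). So sub: (4*(x + 8))^2 = 2704.
Step 3. [(4*(x + 8))^2 = 2704] 2704 ≥ 0, LHS is (·)² — take ±√. So sqrt: 4*(x + 8) = 52 or -52.
Step 4. [4*(x + 8) = 52 or -52] LHS = 4·(…); ÷4 both sides. So div: x + 8 = 13 or -13.
Step 5. [x + 8 = 13 or -13] 8 comes off first (subtract 8) ⇒ sub: x = 5 or -21.

Answer: x ∈ {-21, 5}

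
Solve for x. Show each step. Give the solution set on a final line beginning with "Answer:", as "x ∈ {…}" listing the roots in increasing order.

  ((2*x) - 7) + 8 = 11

Step 1. [((2*x) - 7) + 8 = 11] peel the +8: subtract 8 from each side, so sub: (2*x) - 7 = 3.
Step 2. [(2*x) - 7 = 3] 7 comes off first (add 7) ⇒ sub: 2*x = 10.
Step 3. [2*x = 10] LHS = 2·(…); ÷2 both sides, so div: x = 5.

Answer: x ∈ {5}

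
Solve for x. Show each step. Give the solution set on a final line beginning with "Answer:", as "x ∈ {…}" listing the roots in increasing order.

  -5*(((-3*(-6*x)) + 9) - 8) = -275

Step 1. [-5*(((-3*(-6*x)) + 9) - 8) = -275] leading coefficient -5: divide by -5, so div: ((-3*(-6*x)) + 9) - 8 = 55.
Step 2. [((-3*(-6*x)) + 9) - 8 = 55] -8 is outermost — add 8 both sides, so sub: (-3*(-6*x)) + 9 = 63.
Step 3. [(-3*(-6*x)) + 9 = 63] -3 divides every term; factor it out, so factor: (-6*x) - 3 = -21.
Step 4. [(-6*x) - 3 = -21] 3 comes off first (add 3) ⇒ sub: -6*x = -18.
Step 5. [-6*x = -18] leading coefficient -6: divide by -6 ⇒ div: x = 3.

Answer: x ∈ {3}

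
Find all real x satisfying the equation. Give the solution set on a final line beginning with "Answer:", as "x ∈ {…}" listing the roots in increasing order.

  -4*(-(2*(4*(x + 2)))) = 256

Step 1. [-4*(-(2*(4*(x + 2)))) = 256] LHS = -4·(…); ÷-4 both sides. So div: -(2*(4*(x + 2))) = -64.
Step 2. [-(2*(4*(x + 2))) = -64] leading − — multiply by −1 ⇒ neg: 2*(4*(x + 2)) = 64.
Step 3. [2*(4*(x + 2)) = 64] leading coefficient 2: divide by 2, so div: 4*(x + 2) = 32.
Step 4. [4*(x + 2) = 32] leading coefficient 4: divide by 4. So div: x + 2 = 8.
Step 5. [x + 2 = 8] +2 is outermost — subtract 2 both sides ⇒ sub: x = 6.

Answer: x ∈ {6}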